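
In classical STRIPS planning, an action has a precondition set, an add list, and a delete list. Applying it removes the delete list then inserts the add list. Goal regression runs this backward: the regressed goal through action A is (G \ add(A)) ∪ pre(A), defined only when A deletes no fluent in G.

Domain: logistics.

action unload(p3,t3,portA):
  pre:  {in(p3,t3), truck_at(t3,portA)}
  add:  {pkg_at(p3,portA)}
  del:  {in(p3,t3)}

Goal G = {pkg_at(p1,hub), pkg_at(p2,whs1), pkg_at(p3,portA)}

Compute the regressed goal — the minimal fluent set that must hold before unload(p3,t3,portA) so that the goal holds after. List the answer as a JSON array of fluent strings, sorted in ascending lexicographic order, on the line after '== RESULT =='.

Regress:
  G ∩ del = {}  (empty — regression defined)
  G \ add = {pkg_at(p1,hub), pkg_at(p2,whs1), pkg_at(p3,portA)} \ {pkg_at(p3,portA)} = {pkg_at(p1,hub), pkg_at(p2,whs1)}
  ∪ pre   = {pkg_at(p1,hub), pkg_at(p2,whs1)} ∪ {in(p3,t3), truck_at(t3,portA)}
          = {in(p3,t3), pkg_at(p1,hub), pkg_at(p2,whs1), truck_at(t3,portA)}

== RESULT ==
["in(p3,t3)", "pkg_at(p1,hub)", "pkg_at(p2,whs1)", "truck_at(t3,portA)"]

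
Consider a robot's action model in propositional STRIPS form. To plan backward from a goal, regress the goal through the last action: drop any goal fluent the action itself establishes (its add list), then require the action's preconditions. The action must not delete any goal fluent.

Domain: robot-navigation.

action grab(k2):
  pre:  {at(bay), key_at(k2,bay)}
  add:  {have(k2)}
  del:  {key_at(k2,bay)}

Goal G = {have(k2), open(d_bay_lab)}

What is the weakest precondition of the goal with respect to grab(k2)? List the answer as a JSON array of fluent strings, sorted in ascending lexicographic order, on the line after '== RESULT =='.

Regress:
  G ∩ del = {}  (empty — regression defined)
  G \ add = {have(k2), open(d_bay_lab)} \ {have(k2)} = {open(d_bay_lab)}
  ∪ pre   = {open(d_bay_lab)} ∪ {at(bay), key_at(k2,bay)}
          = {at(bay), key_at(k2,bay), open(d_bay_lab)}

== RESULT ==
["at(bay)", "key_at(k2,bay)", "open(d_bay_lab)"]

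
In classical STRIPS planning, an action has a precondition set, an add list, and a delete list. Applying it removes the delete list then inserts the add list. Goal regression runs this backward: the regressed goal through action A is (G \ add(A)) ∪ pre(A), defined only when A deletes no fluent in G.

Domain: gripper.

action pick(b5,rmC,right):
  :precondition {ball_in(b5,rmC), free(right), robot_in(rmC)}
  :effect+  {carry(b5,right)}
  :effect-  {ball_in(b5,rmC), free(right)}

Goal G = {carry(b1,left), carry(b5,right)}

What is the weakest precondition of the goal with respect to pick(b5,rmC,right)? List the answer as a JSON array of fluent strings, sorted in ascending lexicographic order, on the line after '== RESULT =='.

Regress:
  G ∩ del = {}  (empty — regression defined)
  G \ add = {carry(b1,left), carry(b5,right)} \ {carry(b5,right)} = {carry(b1,left)}
  ∪ pre   = {carry(b1,left)} ∪ {ball_in(b5,rmC), free(right), robot_in(rmC)}
          = {ball_in(b5,rmC), carry(b1,left), free(right), robot_in(rmC)}

== RESULT ==
["ball_in(b5,rmC)", "carry(b1,left)", "free(right)", "robot_in(rmC)"]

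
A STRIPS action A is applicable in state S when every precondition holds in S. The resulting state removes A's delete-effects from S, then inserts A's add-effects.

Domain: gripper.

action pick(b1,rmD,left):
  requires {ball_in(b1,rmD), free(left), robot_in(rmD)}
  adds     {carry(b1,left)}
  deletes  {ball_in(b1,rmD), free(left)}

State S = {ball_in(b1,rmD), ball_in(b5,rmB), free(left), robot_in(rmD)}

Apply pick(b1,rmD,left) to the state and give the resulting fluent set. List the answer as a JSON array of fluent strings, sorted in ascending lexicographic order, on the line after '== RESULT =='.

Compute (S \ del) ∪ add:
  pre ⊆ S: {ball_in(b1,rmD), free(left), robot_in(rmD)} ⊆ S  — applicable
  S \ del = {ball_in(b5,rmB), robot_in(rmD)}
  ∪ add   = {ball_in(b5,rmB), carry(b1,left), robot_in(rmD)}

== RESULT ==
["ball_in(b5,rmB)", "carry(b1,left)", "robot_in(rmD)"]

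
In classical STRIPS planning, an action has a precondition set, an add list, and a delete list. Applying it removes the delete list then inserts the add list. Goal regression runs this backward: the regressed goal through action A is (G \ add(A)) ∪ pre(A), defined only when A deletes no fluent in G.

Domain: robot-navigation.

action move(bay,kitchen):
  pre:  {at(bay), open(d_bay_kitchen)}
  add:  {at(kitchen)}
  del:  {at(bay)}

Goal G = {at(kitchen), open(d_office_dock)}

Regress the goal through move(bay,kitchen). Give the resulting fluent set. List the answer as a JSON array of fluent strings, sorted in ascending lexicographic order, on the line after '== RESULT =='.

Regress:
  G ∩ del = {}  (empty — regression defined)
  G \ add = {at(kitchen), open(d_office_dock)} \ {at(kitchen)} = {open(d_office_dock)}
  ∪ pre   = {open(d_office_dock)} ∪ {at(bay), open(d_bay_kitchen)}
          = {at(bay), open(d_bay_kitchen), open(d_office_dock)}

== RESULT ==
["at(bay)", "open(d_bay_kitchen)", "open(d_office_dock)"]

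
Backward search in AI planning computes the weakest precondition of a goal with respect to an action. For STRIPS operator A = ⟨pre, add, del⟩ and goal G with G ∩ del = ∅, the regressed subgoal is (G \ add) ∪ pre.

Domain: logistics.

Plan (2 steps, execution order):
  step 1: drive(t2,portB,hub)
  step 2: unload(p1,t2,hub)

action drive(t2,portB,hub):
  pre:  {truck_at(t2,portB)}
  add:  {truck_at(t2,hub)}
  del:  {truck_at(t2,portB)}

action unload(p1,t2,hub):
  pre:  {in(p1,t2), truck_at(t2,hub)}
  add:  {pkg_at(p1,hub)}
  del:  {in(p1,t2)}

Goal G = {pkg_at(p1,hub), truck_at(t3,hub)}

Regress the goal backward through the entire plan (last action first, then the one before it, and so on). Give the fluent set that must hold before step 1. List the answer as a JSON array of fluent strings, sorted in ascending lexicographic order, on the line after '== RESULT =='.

Regress step by step:
  through step 2 (unload(p1,t2,hub)): drop {pkg_at(p1,hub)}, keep {truck_at(t3,hub)}, require {in(p1,t2), truck_at(t2,hub)}
    → {in(p1,t2), truck_at(t2,hub), truck_at(t3,hub)}
  through step 1 (drive(t2,portB,hub)): drop {truck_at(t2,hub)}, keep {in(p1,t2), truck_at(t3,hub)}, require {truck_at(t2,portB)}
    → {in(p1,t2), truck_at(t2,portB), truck_at(t3,hub)}

== RESULT ==
["in(p1,t2)", "truck_at(t2,portB)", "truck_at(t3,hub)"]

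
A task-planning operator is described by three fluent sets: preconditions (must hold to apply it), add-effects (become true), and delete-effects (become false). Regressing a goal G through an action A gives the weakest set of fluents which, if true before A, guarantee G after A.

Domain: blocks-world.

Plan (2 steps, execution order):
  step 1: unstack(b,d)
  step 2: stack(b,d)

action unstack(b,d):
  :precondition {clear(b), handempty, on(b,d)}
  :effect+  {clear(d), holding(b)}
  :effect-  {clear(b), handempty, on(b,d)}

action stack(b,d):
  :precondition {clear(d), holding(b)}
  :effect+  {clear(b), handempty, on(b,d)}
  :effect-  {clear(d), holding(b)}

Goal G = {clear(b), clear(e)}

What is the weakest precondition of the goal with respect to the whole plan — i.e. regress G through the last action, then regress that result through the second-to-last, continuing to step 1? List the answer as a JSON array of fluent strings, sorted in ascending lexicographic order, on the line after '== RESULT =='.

Work backward from the goal:
  through step 2 (stack(b,d)): drop {clear(b)}, keep {clear(e)}, require {clear(d), holding(b)}
    → {clear(d), clear(e), holding(b)}
  through step 1 (unstack(b,d)): drop {clear(d), holding(b)}, keep {clear(e)}, require {clear(b), handempty, on(b,d)}
    → {clear(b), clear(e), handempty, on(b,d)}

== RESULT ==
["clear(b)", "clear(e)", "handempty", "on(b,d)"]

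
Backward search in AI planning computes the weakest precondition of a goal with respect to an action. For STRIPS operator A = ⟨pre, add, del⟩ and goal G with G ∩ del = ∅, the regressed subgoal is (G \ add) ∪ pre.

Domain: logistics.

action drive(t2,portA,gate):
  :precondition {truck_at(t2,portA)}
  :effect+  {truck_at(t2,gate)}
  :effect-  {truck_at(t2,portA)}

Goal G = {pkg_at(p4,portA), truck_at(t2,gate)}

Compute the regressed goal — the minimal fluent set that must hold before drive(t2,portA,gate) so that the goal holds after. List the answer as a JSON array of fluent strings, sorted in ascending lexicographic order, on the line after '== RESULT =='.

Regress:
  G ∩ del = {}  (empty — regression defined)
  G \ add = {pkg_at(p4,portA), truck_at(t2,gate)} \ {truck_at(t2,gate)} = {pkg_at(p4,portA)}
  ∪ pre   = {pkg_at(p4,portA)} ∪ {truck_at(t2,portA)}
          = {pkg_at(p4,portA), truck_at(t2,portA)}

== RESULT ==
["pkg_at(p4,portA)", "truck_at(t2,portA)"]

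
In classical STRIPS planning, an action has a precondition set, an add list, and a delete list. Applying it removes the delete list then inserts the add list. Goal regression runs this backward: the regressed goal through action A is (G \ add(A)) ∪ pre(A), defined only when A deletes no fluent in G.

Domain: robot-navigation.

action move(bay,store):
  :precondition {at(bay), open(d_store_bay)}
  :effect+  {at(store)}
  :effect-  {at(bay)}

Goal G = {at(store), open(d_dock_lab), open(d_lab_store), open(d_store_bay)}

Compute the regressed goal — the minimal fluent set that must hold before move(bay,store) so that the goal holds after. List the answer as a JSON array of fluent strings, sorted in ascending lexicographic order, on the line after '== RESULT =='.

Regress:
  G ∩ del = {}  (empty — regression defined)
  G \ add = {at(store), open(d_dock_lab), open(d_lab_store), open(d_store_bay)} \ {at(store)} = {open(d_dock_lab), open(d_lab_store), open(d_store_bay)}
  ∪ pre   = {open(d_dock_lab), open(d_lab_store), open(d_store_bay)} ∪ {at(bay), open(d_store_bay)}
          = {at(bay), open(d_dock_lab), open(d_lab_store), open(d_store_bay)}

== RESULT ==
["at(bay)", "open(d_dock_lab)", "open(d_lab_store)", "open(d_store_bay)"]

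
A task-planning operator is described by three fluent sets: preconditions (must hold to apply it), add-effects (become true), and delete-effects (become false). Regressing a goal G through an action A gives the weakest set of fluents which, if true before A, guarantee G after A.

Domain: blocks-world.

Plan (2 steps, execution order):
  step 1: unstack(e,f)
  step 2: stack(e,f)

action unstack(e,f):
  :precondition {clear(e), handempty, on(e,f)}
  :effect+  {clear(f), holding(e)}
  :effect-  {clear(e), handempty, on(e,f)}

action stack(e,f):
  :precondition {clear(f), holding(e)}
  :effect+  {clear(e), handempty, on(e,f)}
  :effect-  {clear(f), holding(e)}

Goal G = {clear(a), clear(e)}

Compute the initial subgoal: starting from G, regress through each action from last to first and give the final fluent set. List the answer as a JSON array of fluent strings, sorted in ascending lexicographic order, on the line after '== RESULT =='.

Regress step by step:
  through step 2 (stack(e,f)): drop {clear(e)}, keep {clear(a)}, require {clear(f), holding(e)}
    → {clear(a), clear(f), holding(e)}
  through step 1 (unstack(e,f)): drop {clear(f), holding(e)}, keep {clear(a)}, require {clear(e), handempty, on(e,f)}
    → {clear(a), clear(e), handempty, on(e,f)}

== RESULT ==
["clear(a)", "clear(e)", "handempty", "on(e,f)"]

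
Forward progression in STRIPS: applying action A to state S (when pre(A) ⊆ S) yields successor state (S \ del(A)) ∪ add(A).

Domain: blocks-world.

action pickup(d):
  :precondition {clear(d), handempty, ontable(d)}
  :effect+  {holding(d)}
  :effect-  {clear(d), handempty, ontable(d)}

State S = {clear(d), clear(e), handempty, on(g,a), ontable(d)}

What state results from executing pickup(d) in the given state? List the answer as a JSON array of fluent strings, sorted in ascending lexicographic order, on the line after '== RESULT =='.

Progress:
  pre ⊆ S: {clear(d), handempty, ontable(d)} ⊆ S  — applicable
  S \ del = {clear(e), on(g,a)}
  ∪ add   = {clear(e), holding(d), on(g,a)}

== RESULT ==
["clear(e)", "holding(d)", "on(g,a)"]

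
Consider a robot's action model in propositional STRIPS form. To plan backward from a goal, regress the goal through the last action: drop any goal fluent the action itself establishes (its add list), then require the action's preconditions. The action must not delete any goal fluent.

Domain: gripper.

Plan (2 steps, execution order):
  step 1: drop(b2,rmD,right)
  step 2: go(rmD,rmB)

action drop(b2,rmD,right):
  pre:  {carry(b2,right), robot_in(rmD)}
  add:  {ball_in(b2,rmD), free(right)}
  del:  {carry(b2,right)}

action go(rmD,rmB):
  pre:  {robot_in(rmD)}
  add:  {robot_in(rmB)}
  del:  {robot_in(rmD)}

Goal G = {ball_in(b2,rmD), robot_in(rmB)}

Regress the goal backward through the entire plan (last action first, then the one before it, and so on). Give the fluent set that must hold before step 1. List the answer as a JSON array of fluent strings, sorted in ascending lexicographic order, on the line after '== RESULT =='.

Regress step by step:
  through step 2 (go(rmD,rmB)): drop {robot_in(rmB)}, keep {ball_in(b2,rmD)}, require {robot_in(rmD)}
    → {ball_in(b2,rmD), robot_in(rmD)}
  through step 1 (drop(b2,rmD,right)): drop {ball_in(b2,rmD)}, keep {robot_in(rmD)}, require {carry(b2,right), robot_in(rmD)}
    → {carry(b2,right), robot_in(rmD)}

== RESULT ==
["carry(b2,right)", "robot_in(rmD)"]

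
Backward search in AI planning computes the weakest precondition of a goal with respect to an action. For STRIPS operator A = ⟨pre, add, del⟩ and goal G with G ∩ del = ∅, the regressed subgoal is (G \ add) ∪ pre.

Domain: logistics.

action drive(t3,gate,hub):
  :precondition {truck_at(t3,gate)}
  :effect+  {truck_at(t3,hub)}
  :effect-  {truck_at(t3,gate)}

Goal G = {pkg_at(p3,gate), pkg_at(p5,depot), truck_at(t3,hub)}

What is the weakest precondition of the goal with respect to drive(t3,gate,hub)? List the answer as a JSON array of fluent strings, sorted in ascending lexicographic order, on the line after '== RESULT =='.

Compute (G \ add) ∪ pre:
  G ∩ del = {}  (empty — regression defined)
  G \ add = {pkg_at(p3,gate), pkg_at(p5,depot), truck_at(t3,hub)} \ {truck_at(t3,hub)} = {pkg_at(p3,gate), pkg_at(p5,depot)}
  ∪ pre   = {pkg_at(p3,gate), pkg_at(p5,depot)} ∪ {truck_at(t3,gate)}
          = {pkg_at(p3,gate), pkg_at(p5,depot), truck_at(t3,gate)}

== RESULT ==
["pkg_at(p3,gate)", "pkg_at(p5,depot)", "truck_at(t3,gate)"]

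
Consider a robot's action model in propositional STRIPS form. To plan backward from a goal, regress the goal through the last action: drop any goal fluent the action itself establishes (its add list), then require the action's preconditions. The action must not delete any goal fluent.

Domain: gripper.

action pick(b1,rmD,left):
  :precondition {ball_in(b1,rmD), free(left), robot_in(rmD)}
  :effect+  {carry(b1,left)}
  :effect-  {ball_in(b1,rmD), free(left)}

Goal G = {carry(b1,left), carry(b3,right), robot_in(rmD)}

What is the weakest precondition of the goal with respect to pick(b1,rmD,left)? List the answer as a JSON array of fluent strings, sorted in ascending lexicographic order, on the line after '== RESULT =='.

Compute (G \ add) ∪ pre:
  G ∩ del = {}  (empty — regression defined)
  G \ add = {carry(b1,left), carry(b3,right), robot_in(rmD)} \ {carry(b1,left)} = {carry(b3,right), robot_in(rmD)}
  ∪ pre   = {carry(b3,right), robot_in(rmD)} ∪ {ball_in(b1,rmD), free(left), robot_in(rmD)}
          = {ball_in(b1,rmD), carry(b3,right), free(left), robot_in(rmD)}

== RESULT ==
["ball_in(b1,rmD)", "carry(b3,right)", "free(left)", "robot_in(rmD)"]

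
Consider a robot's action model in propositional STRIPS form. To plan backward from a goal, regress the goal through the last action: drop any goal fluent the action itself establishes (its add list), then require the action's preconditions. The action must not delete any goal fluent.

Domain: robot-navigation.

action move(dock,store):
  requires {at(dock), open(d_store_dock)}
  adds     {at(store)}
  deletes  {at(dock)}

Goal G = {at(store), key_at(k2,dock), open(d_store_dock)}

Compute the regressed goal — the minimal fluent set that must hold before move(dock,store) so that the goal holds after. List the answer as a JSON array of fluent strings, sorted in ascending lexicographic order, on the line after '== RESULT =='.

Compute (G \ add) ∪ pre:
  G ∩ del = {}  (empty — regression defined)
  G \ add = {at(store), key_at(k2,dock), open(d_store_dock)} \ {at(store)} = {key_at(k2,dock), open(d_store_dock)}
  ∪ pre   = {key_at(k2,dock), open(d_store_dock)} ∪ {at(dock), open(d_store_dock)}
          = {at(dock), key_at(k2,dock), open(d_store_dock)}

== RESULT ==
["at(dock)", "key_at(k2,dock)", "open(d_store_dock)"]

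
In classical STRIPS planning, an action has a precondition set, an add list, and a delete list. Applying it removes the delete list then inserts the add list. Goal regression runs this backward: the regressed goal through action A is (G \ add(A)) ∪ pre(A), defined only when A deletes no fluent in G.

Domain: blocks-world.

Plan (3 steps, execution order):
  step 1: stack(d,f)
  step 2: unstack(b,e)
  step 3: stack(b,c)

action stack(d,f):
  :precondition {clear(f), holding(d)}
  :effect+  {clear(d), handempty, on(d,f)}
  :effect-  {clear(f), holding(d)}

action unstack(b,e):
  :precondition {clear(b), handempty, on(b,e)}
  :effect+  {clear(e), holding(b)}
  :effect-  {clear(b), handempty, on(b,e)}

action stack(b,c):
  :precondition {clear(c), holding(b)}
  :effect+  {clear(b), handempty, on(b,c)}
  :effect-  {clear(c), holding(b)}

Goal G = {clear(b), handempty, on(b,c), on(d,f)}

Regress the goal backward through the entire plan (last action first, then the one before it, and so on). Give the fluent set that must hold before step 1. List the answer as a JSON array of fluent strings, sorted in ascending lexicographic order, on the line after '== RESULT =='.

Work backward from the goal:
  through step 3 (stack(b,c)): drop {clear(b), handempty, on(b,c)}, keep {on(d,f)}, require {clear(c), holding(b)}
    → {clear(c), holding(b), on(d,f)}
  through step 2 (unstack(b,e)): drop {holding(b)}, keep {clear(c), on(d,f)}, require {clear(b), handempty, on(b,e)}
    → {clear(b), clear(c), handempty, on(b,e), on(d,f)}
  through step 1 (stack(d,f)): drop {handempty, on(d,f)}, keep {clear(b), clear(c), on(b,e)}, require {clear(f), holding(d)}
    → {clear(b), clear(c), clear(f), holding(d), on(b,e)}

== RESULT ==
["clear(b)", "clear(c)", "clear(f)", "holding(d)", "on(b,e)"]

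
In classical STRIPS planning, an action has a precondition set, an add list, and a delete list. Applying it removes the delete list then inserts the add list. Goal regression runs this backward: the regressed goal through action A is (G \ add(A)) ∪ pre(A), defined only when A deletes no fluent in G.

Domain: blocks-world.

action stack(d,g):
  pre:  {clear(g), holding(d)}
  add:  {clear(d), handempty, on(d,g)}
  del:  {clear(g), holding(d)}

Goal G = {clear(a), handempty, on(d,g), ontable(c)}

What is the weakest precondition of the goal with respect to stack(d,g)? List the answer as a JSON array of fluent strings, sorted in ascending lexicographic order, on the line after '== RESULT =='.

Compute (G \ add) ∪ pre:
  G ∩ del = {}  (empty — regression defined)
  G \ add = {clear(a), handempty, on(d,g), ontable(c)} \ {clear(d), handempty, on(d,g)} = {clear(a), ontable(c)}
  ∪ pre   = {clear(a), ontable(c)} ∪ {clear(g), holding(d)}
          = {clear(a), clear(g), holding(d), ontable(c)}

== RESULT ==
["clear(a)", "clear(g)", "holding(d)", "ontable(c)"]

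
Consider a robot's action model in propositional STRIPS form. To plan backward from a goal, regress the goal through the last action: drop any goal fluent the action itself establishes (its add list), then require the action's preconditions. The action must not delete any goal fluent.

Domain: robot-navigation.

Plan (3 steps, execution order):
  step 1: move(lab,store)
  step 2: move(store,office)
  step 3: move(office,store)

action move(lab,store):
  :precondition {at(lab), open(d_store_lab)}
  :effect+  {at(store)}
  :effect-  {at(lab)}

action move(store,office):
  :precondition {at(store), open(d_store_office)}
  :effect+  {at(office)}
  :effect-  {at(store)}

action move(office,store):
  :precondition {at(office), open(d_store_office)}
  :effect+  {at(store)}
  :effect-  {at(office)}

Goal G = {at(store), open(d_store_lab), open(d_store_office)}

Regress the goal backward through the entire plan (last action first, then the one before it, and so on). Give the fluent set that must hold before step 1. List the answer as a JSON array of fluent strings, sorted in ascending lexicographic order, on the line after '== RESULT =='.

Work backward from the goal:
  through step 3 (move(office,store)): drop {at(store)}, keep {open(d_store_lab), open(d_store_office)}, require {at(office), open(d_store_office)}
    → {at(office), open(d_store_lab), open(d_store_office)}
  through step 2 (move(store,office)): drop {at(office)}, keep {open(d_store_lab), open(d_store_office)}, require {at(store), open(d_store_office)}
    → {at(store), open(d_store_lab), open(d_store_office)}
  through step 1 (move(lab,store)): drop {at(store)}, keep {open(d_store_lab), open(d_store_office)}, require {at(lab), open(d_store_lab)}
    → {at(lab), open(d_store_lab), open(d_store_office)}

== RESULT ==
["at(lab)", "open(d_store_lab)", "open(d_store_office)"]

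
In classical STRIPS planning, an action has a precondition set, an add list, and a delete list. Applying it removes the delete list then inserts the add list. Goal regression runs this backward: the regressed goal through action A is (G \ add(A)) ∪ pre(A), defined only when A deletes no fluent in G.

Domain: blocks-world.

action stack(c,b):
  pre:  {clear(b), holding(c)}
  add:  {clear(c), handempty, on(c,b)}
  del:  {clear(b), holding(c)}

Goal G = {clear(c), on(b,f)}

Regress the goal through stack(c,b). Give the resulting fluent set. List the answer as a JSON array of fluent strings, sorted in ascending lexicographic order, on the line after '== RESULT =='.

Compute (G \ add) ∪ pre:
  G ∩ del = {}  (empty — regression defined)
  G \ add = {clear(c), on(b,f)} \ {clear(c), handempty, on(c,b)} = {on(b,f)}
  ∪ pre   = {on(b,f)} ∪ {clear(b), holding(c)}
          = {clear(b), holding(c), on(b,f)}

== RESULT ==
["clear(b)", "holding(c)", "on(b,f)"]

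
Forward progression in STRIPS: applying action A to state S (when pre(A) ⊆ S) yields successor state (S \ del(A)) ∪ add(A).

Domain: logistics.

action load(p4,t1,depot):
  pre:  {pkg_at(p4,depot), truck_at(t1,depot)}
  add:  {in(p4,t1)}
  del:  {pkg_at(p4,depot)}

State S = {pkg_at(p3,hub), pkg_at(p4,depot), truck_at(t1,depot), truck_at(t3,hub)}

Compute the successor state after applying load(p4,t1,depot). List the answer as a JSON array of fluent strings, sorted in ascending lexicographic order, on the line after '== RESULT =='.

Progress:
  pre ⊆ S: {pkg_at(p4,depot), truck_at(t1,depot)} ⊆ S  — applicable
  S \ del = {pkg_at(p3,hub), truck_at(t1,depot), truck_at(t3,hub)}
  ∪ add   = {in(p4,t1), pkg_at(p3,hub), truck_at(t1,depot), truck_at(t3,hub)}

== RESULT ==
["in(p4,t1)", "pkg_at(p3,hub)", "truck_at(t1,depot)", "truck_at(t3,hub)"]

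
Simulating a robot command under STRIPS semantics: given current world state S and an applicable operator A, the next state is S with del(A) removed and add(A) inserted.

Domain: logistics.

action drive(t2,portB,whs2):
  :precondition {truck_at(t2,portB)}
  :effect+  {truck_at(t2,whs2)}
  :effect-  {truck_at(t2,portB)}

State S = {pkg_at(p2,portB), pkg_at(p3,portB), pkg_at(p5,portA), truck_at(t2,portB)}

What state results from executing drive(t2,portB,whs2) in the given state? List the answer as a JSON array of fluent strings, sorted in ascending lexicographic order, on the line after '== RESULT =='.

Progress:
  pre ⊆ S: {truck_at(t2,portB)} ⊆ S  — applicable
  S \ del = {pkg_at(p2,portB), pkg_at(p3,portB), pkg_at(p5,portA)}
  ∪ add   = {pkg_at(p2,portB), pkg_at(p3,portB), pkg_at(p5,portA), truck_at(t2,whs2)}

== RESULT ==
["pkg_at(p2,portB)", "pkg_at(p3,portB)", "pkg_at(p5,portA)", "truck_at(t2,whs2)"]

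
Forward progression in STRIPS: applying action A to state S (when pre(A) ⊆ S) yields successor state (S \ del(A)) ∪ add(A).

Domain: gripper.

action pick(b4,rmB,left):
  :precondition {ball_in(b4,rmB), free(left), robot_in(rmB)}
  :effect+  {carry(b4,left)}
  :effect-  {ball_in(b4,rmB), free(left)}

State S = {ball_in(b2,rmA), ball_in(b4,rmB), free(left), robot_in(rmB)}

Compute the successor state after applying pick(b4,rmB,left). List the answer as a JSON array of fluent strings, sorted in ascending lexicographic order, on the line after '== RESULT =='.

Compute (S \ del) ∪ add:
  pre ⊆ S: {ball_in(b4,rmB), free(left), robot_in(rmB)} ⊆ S  — applicable
  S \ del = {ball_in(b2,rmA), robot_in(rmB)}
  ∪ add   = {ball_in(b2,rmA), carry(b4,left), robot_in(rmB)}

== RESULT ==
["ball_in(b2,rmA)", "carry(b4,left)", "robot_in(rmB)"]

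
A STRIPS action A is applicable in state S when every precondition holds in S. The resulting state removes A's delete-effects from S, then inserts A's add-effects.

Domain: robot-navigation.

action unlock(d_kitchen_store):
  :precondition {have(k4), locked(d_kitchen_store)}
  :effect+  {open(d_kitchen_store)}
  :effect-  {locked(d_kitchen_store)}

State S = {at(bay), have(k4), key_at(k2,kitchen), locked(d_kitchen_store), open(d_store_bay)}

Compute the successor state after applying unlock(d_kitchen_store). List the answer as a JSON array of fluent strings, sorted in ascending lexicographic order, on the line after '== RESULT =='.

Progress:
  pre ⊆ S: {have(k4), locked(d_kitchen_store)} ⊆ S  — applicable
  S \ del = {at(bay), have(k4), key_at(k2,kitchen), open(d_store_bay)}
  ∪ add   = {at(bay), have(k4), key_at(k2,kitchen), open(d_kitchen_store), open(d_store_bay)}

== RESULT ==
["at(bay)", "have(k4)", "key_at(k2,kitchen)", "open(d_kitchen_store)", "open(d_store_bay)"]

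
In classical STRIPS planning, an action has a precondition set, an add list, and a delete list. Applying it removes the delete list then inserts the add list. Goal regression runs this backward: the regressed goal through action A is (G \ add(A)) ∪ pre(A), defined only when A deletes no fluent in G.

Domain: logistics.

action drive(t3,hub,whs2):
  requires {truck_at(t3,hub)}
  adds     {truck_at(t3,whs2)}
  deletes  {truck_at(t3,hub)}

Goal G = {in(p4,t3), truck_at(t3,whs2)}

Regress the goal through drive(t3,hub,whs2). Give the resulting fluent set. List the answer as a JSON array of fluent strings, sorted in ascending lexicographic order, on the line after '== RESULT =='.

Compute (G \ add) ∪ pre:
  G ∩ del = {}  (empty — regression defined)
  G \ add = {in(p4,t3), truck_at(t3,whs2)} \ {truck_at(t3,whs2)} = {in(p4,t3)}
  ∪ pre   = {in(p4,t3)} ∪ {truck_at(t3,hub)}
          = {in(p4,t3), truck_at(t3,hub)}

== RESULT ==
["in(p4,t3)", "truck_at(t3,hub)"]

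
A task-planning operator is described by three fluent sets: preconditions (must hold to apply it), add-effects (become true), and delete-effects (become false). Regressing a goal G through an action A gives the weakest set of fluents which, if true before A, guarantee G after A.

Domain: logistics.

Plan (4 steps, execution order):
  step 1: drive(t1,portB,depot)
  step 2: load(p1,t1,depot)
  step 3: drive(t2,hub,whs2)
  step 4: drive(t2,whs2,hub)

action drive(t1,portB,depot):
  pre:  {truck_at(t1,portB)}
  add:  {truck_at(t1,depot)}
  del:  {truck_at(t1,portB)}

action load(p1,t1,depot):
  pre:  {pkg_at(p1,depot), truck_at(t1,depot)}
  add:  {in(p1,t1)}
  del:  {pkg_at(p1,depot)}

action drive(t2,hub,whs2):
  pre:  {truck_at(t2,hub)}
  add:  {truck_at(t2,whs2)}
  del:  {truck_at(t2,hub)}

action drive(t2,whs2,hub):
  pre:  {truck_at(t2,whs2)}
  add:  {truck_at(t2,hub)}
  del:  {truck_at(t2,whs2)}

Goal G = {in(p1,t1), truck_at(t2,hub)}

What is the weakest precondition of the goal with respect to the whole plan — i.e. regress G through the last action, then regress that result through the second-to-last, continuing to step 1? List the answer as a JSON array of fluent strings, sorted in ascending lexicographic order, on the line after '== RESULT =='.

Work backward from the goal:
  through step 4 (drive(t2,whs2,hub)): drop {truck_at(t2,hub)}, keep {in(p1,t1)}, require {truck_at(t2,whs2)}
    → {in(p1,t1), truck_at(t2,whs2)}
  through step 3 (drive(t2,hub,whs2)): drop {truck_at(t2,whs2)}, keep {in(p1,t1)}, require {truck_at(t2,hub)}
    → {in(p1,t1), truck_at(t2,hub)}
  through step 2 (load(p1,t1,depot)): drop {in(p1,t1)}, keep {truck_at(t2,hub)}, require {pkg_at(p1,depot), truck_at(t1,depot)}
    → {pkg_at(p1,depot), truck_at(t1,depot), truck_at(t2,hub)}
  through step 1 (drive(t1,portB,depot)): drop {truck_at(t1,depot)}, keep {pkg_at(p1,depot), truck_at(t2,hub)}, require {truck_at(t1,portB)}
    → {pkg_at(p1,depot), truck_at(t1,portB), truck_at(t2,hub)}

== RESULT ==
["pkg_at(p1,depot)", "truck_at(t1,portB)", "truck_at(t2,hub)"]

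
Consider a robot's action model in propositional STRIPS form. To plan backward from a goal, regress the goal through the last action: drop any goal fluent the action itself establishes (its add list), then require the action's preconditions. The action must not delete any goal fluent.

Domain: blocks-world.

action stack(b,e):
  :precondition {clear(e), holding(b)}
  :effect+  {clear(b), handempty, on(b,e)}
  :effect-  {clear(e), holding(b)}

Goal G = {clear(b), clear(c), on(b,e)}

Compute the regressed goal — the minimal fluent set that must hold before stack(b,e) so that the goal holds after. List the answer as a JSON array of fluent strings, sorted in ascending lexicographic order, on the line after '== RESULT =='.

Regress:
  G ∩ del = {}  (empty — regression defined)
  G \ add = {clear(b), clear(c), on(b,e)} \ {clear(b), handempty, on(b,e)} = {clear(c)}
  ∪ pre   = {clear(c)} ∪ {clear(e), holding(b)}
          = {clear(c), clear(e), holding(b)}

== RESULT ==
["clear(c)", "clear(e)", "holding(b)"]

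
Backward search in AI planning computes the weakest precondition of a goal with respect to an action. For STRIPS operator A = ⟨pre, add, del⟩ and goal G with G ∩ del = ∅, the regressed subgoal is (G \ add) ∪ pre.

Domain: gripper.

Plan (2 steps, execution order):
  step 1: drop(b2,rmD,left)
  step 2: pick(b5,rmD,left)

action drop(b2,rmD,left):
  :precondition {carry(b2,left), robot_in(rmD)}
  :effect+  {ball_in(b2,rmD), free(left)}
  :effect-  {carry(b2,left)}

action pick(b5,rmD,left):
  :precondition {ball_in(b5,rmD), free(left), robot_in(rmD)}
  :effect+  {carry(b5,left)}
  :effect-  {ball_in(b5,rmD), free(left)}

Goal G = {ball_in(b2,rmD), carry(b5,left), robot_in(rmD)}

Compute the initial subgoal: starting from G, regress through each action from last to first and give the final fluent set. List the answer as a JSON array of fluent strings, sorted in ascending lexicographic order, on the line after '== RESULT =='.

Work backward from the goal:
  through step 2 (pick(b5,rmD,left)): drop {carry(b5,left)}, keep {ball_in(b2,rmD), robot_in(rmD)}, require {ball_in(b5,rmD), free(left), robot_in(rmD)}
    → {ball_in(b2,rmD), ball_in(b5,rmD), free(left), robot_in(rmD)}
  through step 1 (drop(b2,rmD,left)): drop {ball_in(b2,rmD), free(left)}, keep {ball_in(b5,rmD), robot_in(rmD)}, require {carry(b2,left), robot_in(rmD)}
    → {ball_in(b5,rmD), carry(b2,left), robot_in(rmD)}

== RESULT ==
["ball_in(b5,rmD)", "carry(b2,left)", "robot_in(rmD)"]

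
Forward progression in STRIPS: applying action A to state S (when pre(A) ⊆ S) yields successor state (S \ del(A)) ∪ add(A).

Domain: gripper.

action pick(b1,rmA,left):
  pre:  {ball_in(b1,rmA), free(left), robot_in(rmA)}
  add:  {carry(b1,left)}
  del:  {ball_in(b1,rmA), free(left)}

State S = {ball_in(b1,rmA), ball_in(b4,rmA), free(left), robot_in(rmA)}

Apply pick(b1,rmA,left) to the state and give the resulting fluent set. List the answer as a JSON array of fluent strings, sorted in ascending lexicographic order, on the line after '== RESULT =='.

Progress:
  pre ⊆ S: {ball_in(b1,rmA), free(left), robot_in(rmA)} ⊆ S  — applicable
  S \ del = {ball_in(b4,rmA), robot_in(rmA)}
  ∪ add   = {ball_in(b4,rmA), carry(b1,left), robot_in(rmA)}

== RESULT ==
["ball_in(b4,rmA)", "carry(b1,left)", "robot_in(rmA)"]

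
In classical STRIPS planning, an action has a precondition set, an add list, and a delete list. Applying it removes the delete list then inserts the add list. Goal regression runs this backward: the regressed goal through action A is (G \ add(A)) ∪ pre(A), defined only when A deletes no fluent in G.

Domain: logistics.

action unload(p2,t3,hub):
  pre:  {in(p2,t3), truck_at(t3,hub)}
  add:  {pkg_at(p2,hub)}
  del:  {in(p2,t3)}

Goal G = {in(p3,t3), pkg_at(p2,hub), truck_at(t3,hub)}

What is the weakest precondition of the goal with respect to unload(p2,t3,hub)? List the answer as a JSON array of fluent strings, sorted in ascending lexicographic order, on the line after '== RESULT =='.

Regress:
  G ∩ del = {}  (empty — regression defined)
  G \ add = {in(p3,t3), pkg_at(p2,hub), truck_at(t3,hub)} \ {pkg_at(p2,hub)} = {in(p3,t3), truck_at(t3,hub)}
  ∪ pre   = {in(p3,t3), truck_at(t3,hub)} ∪ {in(p2,t3), truck_at(t3,hub)}
          = {in(p2,t3), in(p3,t3), truck_at(t3,hub)}

== RESULT ==
["in(p2,t3)", "in(p3,t3)", "truck_at(t3,hub)"]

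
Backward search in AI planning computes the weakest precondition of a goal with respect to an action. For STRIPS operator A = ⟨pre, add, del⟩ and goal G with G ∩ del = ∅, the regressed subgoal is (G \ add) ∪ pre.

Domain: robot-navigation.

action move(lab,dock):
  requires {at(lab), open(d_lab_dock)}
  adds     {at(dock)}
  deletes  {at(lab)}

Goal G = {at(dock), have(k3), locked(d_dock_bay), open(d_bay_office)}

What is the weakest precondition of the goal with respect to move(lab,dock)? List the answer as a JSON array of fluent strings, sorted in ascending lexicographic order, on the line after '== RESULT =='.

Regress:
  G ∩ del = {}  (empty — regression defined)
  G \ add = {at(dock), have(k3), locked(d_dock_bay), open(d_bay_office)} \ {at(dock)} = {have(k3), locked(d_dock_bay), open(d_bay_office)}
  ∪ pre   = {have(k3), locked(d_dock_bay), open(d_bay_office)} ∪ {at(lab), open(d_lab_dock)}
          = {at(lab), have(k3), locked(d_dock_bay), open(d_bay_office), open(d_lab_dock)}

== RESULT ==
["at(lab)", "have(k3)", "locked(d_dock_bay)", "open(d_bay_office)", "open(d_lab_dock)"]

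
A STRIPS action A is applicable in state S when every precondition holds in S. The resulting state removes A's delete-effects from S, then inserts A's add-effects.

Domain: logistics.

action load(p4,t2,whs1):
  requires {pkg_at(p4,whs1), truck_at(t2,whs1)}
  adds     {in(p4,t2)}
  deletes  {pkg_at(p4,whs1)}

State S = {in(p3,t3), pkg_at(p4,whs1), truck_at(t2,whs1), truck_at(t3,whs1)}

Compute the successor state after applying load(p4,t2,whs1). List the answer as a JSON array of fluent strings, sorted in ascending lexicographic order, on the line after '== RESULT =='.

Compute (S \ del) ∪ add:
  pre ⊆ S: {pkg_at(p4,whs1), truck_at(t2,whs1)} ⊆ S  — applicable
  S \ del = {in(p3,t3), truck_at(t2,whs1), truck_at(t3,whs1)}
  ∪ add   = {in(p3,t3), in(p4,t2), truck_at(t2,whs1), truck_at(t3,whs1)}

== RESULT ==
["in(p3,t3)", "in(p4,t2)", "truck_at(t2,whs1)", "truck_at(t3,whs1)"]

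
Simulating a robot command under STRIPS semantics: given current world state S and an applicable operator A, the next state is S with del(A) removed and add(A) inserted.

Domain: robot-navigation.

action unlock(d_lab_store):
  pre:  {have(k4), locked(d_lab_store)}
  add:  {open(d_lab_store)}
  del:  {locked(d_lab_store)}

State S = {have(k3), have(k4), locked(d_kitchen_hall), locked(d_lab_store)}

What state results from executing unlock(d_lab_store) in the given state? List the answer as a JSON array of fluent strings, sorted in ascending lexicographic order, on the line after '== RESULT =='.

Progress:
  pre ⊆ S: {have(k4), locked(d_lab_store)} ⊆ S  — applicable
  S \ del = {have(k3), have(k4), locked(d_kitchen_hall)}
  ∪ add   = {have(k3), have(k4), locked(d_kitchen_hall), open(d_lab_store)}

== RESULT ==
["have(k3)", "have(k4)", "locked(d_kitchen_hall)", "open(d_lab_store)"]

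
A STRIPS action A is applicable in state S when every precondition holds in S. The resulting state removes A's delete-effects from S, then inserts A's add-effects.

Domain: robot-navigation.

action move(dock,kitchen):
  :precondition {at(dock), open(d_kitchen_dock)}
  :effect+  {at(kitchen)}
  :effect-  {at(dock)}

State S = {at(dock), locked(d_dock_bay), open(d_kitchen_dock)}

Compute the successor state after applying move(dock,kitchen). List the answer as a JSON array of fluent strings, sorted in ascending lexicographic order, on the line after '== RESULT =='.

Progress:
  pre ⊆ S: {at(dock), open(d_kitchen_dock)} ⊆ S  — applicable
  S \ del = {locked(d_dock_bay), open(d_kitchen_dock)}
  ∪ add   = {at(kitchen), locked(d_dock_bay), open(d_kitchen_dock)}

== RESULT ==
["at(kitchen)", "locked(d_dock_bay)", "open(d_kitchen_dock)"]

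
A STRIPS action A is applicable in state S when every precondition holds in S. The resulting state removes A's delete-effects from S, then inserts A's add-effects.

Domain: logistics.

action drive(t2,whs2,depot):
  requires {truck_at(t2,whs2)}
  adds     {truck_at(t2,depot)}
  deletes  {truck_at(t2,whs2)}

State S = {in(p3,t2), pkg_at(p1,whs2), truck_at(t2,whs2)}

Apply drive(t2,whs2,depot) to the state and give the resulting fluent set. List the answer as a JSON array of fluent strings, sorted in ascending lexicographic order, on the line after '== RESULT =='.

Compute (S \ del) ∪ add:
  pre ⊆ S: {truck_at(t2,whs2)} ⊆ S  — applicable
  S \ del = {in(p3,t2), pkg_at(p1,whs2)}
  ∪ add   = {in(p3,t2), pkg_at(p1,whs2), truck_at(t2,depot)}

== RESULT ==
["in(p3,t2)", "pkg_at(p1,whs2)", "truck_at(t2,depot)"]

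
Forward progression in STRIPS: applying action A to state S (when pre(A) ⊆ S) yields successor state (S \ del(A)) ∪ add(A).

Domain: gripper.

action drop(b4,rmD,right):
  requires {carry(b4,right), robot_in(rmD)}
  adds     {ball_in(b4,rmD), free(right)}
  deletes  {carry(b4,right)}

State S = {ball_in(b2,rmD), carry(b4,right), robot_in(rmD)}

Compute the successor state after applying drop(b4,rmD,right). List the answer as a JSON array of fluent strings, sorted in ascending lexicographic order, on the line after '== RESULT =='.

Progress:
  pre ⊆ S: {carry(b4,right), robot_in(rmD)} ⊆ S  — applicable
  S \ del = {ball_in(b2,rmD), robot_in(rmD)}
  ∪ add   = {ball_in(b2,rmD), ball_in(b4,rmD), free(right), robot_in(rmD)}

== RESULT ==
["ball_in(b2,rmD)", "ball_in(b4,rmD)", "free(right)", "robot_in(rmD)"]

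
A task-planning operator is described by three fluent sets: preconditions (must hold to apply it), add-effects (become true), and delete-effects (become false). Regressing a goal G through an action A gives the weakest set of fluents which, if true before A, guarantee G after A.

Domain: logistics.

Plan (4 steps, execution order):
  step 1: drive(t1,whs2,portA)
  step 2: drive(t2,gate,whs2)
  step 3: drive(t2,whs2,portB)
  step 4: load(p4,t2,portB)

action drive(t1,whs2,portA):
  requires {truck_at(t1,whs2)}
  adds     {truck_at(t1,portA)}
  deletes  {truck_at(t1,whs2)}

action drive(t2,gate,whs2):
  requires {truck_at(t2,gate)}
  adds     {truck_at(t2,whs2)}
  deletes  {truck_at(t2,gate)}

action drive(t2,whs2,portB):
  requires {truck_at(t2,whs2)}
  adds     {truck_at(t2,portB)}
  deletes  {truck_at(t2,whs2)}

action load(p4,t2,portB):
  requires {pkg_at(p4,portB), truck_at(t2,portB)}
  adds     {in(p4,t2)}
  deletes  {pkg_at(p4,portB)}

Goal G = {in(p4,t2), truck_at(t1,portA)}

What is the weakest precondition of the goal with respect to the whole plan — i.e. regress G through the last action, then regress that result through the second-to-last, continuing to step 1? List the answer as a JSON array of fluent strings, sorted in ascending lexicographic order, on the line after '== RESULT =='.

Regress step by step:
  through step 4 (load(p4,t2,portB)): drop {in(p4,t2)}, keep {truck_at(t1,portA)}, require {pkg_at(p4,portB), truck_at(t2,portB)}
    → {pkg_at(p4,portB), truck_at(t1,portA), truck_at(t2,portB)}
  through step 3 (drive(t2,whs2,portB)): drop {truck_at(t2,portB)}, keep {pkg_at(p4,portB), truck_at(t1,portA)}, require {truck_at(t2,whs2)}
    → {pkg_at(p4,portB), truck_at(t1,portA), truck_at(t2,whs2)}
  through step 2 (drive(t2,gate,whs2)): drop {truck_at(t2,whs2)}, keep {pkg_at(p4,portB), truck_at(t1,portA)}, require {truck_at(t2,gate)}
    → {pkg_at(p4,portB), truck_at(t1,portA), truck_at(t2,gate)}
  through step 1 (drive(t1,whs2,portA)): drop {truck_at(t1,portA)}, keep {pkg_at(p4,portB), truck_at(t2,gate)}, require {truck_at(t1,whs2)}
    → {pkg_at(p4,portB), truck_at(t1,whs2), truck_at(t2,gate)}

== RESULT ==
["pkg_at(p4,portB)", "truck_at(t1,whs2)", "truck_at(t2,gate)"]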